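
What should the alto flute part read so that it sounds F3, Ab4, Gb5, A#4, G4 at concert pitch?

The alto flute sounds a perfect fourth below written, so the written part must be a perfect fourth above concert — transpose each note up.
F3 -> Bb3
Ab4 -> Db5
Gb5 -> Cb6
A#4 -> D#5
G4 -> C5

Bb3 Db5 Cb6 D#5 C5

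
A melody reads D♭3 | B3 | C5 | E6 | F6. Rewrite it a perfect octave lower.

Db2 B2 C4 E5 F5

Db3 to Db2
B3 to B2
C5 to C4
E6 to E5
F6 to F5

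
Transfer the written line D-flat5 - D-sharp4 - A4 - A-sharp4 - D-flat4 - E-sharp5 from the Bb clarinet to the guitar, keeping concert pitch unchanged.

Cb6 C#5 G5 G#5 Cb5 D#6

First find concert pitch: the Bb clarinet sounds a major second below written, so D-flat5 D-sharp4 A4 A-sharp4 D-flat4 E-sharp5 sounds Cb5 C#4 G4 G#4 Cb4 D#5.
Then write for guitar: it sounds a perfect octave below written, so the part must be a perfect octave above concert.
Cb5 → Cb6
C#4 → C#5
G4 → G5
G#4 → G#5
Cb4 → Cb5
D#5 → D#6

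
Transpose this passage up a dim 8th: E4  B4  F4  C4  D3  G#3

E4: an octave up reaches E, and 11 semitones makes it Eb5.
A diminished octave up from B4 gives Bb5.
F4 up a diminished octave is Fb5.
C4: an octave up reaches C, and 11 semitones makes it Cb5.
A diminished octave up from D3 gives Db4.
A diminished octave up from G#3 gives G4.

Eb5 Bb5 Fb5 Cb5 Db4 G4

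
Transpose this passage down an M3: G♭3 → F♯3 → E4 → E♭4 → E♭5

Ebb3 D3 C4 Cb4 Cb5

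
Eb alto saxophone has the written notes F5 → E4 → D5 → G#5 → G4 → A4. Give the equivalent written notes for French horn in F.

Eb5 D4 C5 F#5 F4 G4

First find concert pitch: the Eb alto saxophone sounds a major sixth below written, so F5 E4 D5 G#5 G4 A4 sounds Ab4 G3 F4 B4 Bb3 C4.
Then write for French horn in F: it sounds a perfect fifth below written, so the part must be a perfect fifth above concert.
Ab4 → Eb5
G3 → D4
F4 → C5
B4 → F#5
Bb3 → F4
C4 → G4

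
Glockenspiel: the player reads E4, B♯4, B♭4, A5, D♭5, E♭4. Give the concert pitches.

E6 B#6 Bb6 A7 Db7 Eb6

Written C4 on the glockenspiel sounds as C6, a perfect fifteenth higher; apply that shift to every note.
E4 becomes E6
B#4 becomes B#6
Bb4 becomes Bb6
A5 becomes A7
Db5 becomes Db7
Eb4 becomes Eb6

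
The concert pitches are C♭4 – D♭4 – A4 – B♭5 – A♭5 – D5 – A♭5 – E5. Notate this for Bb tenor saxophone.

Db5 Eb5 B5 C7 Bb6 E6 Bb6 F#6

The Bb tenor saxophone sounds a major ninth below written, so the written part must be a major ninth above concert — transpose each note up.
Cb4 to Db5
Db4 to Eb5
A4 to B5
Bb5 to C7
Ab5 to Bb6
D5 to E6
Ab5 to Bb6
E5 to F#6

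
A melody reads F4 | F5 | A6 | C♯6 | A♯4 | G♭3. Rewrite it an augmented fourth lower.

Cb4 Cb5 Eb6 G5 E4 Dbb3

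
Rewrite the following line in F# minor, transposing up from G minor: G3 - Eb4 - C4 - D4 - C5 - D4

F#4 D5 B4 C#5 B5 C#5

From G up to F# is a major seventh; apply that to each pitch.
G3 → F#4
Eb4 → D5
C4 → B4
D4 → C#5
C5 → B5
D4 → C#5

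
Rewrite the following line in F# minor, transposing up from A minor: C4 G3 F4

A4 E4 D5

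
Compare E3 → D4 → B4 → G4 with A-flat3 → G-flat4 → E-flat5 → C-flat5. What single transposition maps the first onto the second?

up a diminished fourth

From E3 to Ab3 is 4 letter names — a fourth of some quality.
E3 to Ab3 is 4 semitones, which makes it a diminished fourth; the second version is higher, so the direction is up.
Checking another pair — G4 → Cb5 — gives the same interval.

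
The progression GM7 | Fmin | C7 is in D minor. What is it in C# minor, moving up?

F#M7 Emin B7

D minor up to C# minor is a major seventh; each chord root moves by that interval while the quality stays the same.
GM7: root G up a major seventh → F#, giving F#M7.
Fmin: root F up a major seventh → E, giving Emin.
C7: root C up a major seventh → B, giving B7.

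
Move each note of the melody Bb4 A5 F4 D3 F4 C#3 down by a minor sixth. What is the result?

Bb4 down a minor sixth is D4.
A minor sixth down from A5 gives C#5.
F4: a sixth down reaches A, and 8 semitones makes it A3.
D3: a sixth down reaches F, and 8 semitones makes it F#2.
F4: a sixth down reaches A, and 8 semitones makes it A3.
C#3 down a minor sixth is E#2.

D4 C#5 A3 F#2 A3 E#2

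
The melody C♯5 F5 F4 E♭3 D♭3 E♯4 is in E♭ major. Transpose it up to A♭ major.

From E♭ up to A♭ is a perfect fourth; apply that to each pitch.
C#5 gives F#5
F5 gives Bb5
F4 gives Bb4
Eb3 gives Ab3
Db3 gives Gb3
E#4 gives A#4

F#5 Bb5 Bb4 Ab3 Gb3 A#4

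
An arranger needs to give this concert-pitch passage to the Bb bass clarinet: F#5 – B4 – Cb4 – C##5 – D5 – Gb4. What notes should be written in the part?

G#6 C#6 Db5 D##6 E6 Ab5

Written C4 sounds as Bb2 on the Bb bass clarinet, so concert pitches are written a major ninth up.
F#5 → G#6
B4 → C#6
Cb4 → Db5
C##5 → D##6
D5 → E6
Gb4 → Ab5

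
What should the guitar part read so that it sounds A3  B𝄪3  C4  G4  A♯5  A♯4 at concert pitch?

The guitar sounds a perfect octave below written, so the written part must be a perfect octave above concert — transpose each note up.
A3 → A4
B##3 → B##4
C4 → C5
G4 → G5
A#5 → A#6
A#4 → A#5

A4 B##4 C5 G5 A#6 A#5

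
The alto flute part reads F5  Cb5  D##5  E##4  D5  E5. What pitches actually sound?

C5 Gb4 A##4 B##3 A4 B4

The alto flute sounds a perfect fourth below written, so transpose each written note down a perfect fourth.
F5 gives C5
Cb5 gives Gb4
D##5 gives A##4
E##4 gives B##3
D5 gives A4
E5 gives B4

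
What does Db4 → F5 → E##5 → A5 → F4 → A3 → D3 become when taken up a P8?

A perfect octave up from Db4 gives Db5.
A perfect octave up from F5 gives F6.
E##5: an octave up reaches E, and 12 semitones makes it E##6.
A perfect octave up from A5 gives A6.
F4: an octave up reaches F, and 12 semitones makes it F5.
A3: an octave up reaches A, and 12 semitones makes it A4.
D3: an octave up reaches D, and 12 semitones makes it D4.

Db5 F6 E##6 A6 F5 A4 D4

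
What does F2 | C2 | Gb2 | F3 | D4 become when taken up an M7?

E3 B2 F3 E4 C#5

F2 gives E3
C2 gives B2
Gb2 gives F3
F3 gives E4
D4 gives C#5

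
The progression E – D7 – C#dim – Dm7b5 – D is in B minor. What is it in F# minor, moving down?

B minor down to F# minor is a perfect fourth; each chord root moves by that interval while the quality stays the same.
E: root E down a perfect fourth → B, giving B.
D7: root D down a perfect fourth → A, giving A7.
C#dim: root C# down a perfect fourth → G#, giving G#dim.
Dm7b5: root D down a perfect fourth → A, giving Am7b5.
D: root D down a perfect fourth → A, giving A.

B A7 G#dim Am7b5 A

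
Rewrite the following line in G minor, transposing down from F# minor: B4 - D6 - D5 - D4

F# minor to G minor down is a major seventh, so every note moves down by that interval.
B4 → C4
D6 → Eb5
D5 → Eb4
D4 → Eb3

C4 Eb5 Eb4 Eb3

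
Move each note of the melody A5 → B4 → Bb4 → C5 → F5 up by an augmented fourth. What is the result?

D#6 E#5 E5 F#5 B5

A5: a fourth up reaches D, and 6 semitones makes it D#6.
An augmented fourth up from B4 gives E#5.
Bb4: a fourth up reaches E, and 6 semitones makes it E5.
C5: a fourth up reaches F, and 6 semitones makes it F#5.
F5 up an augmented fourth is B5.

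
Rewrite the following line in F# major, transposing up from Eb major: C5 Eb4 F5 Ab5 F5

D#5 F#4 G#5 B5 G#5

Eb major to F# major up is an augmented second, so every note moves up by that interval.
C5 becomes D#5
Eb4 becomes F#4
F5 becomes G#5
Ab5 becomes B5
F5 becomes G#5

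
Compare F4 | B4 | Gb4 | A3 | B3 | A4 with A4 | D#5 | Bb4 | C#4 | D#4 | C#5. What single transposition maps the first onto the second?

Take the first pair: F4 → A4. F to A spans 3 letter names, so the interval is some kind of third.
F4 to A4 is 4 semitones, which makes it a major third; the second version is higher, so the direction is up.
Checking another pair — A4 → C#5 — gives the same interval.

up a major third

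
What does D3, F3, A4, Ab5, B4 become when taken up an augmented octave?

D3 gives D#4
F3 gives F#4
A4 gives A#5
Ab5 gives A6
B4 gives B#5

D#4 F#4 A#5 A6 B#5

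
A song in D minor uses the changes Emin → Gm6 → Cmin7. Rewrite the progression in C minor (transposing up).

D minor up to C minor is a minor seventh; each chord root moves by that interval while the quality stays the same.
Emin: root E up a minor seventh → D, giving Dmin.
Gm6: root G up a minor seventh → F, giving Fm6.
Cmin7: root C up a minor seventh → Bb, giving Bbmin7.

Dmin Fm6 Bbmin7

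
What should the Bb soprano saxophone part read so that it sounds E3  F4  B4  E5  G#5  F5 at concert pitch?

The Bb soprano saxophone sounds a major second below written, so the written part must be a major second above concert — transpose each note up.
E3 -> F#3
F4 -> G4
B4 -> C#5
E5 -> F#5
G#5 -> A#5
F5 -> G5

F#3 G4 C#5 F#5 A#5 G5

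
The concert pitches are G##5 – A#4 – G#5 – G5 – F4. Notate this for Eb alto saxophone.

The Eb alto saxophone sounds a major sixth below written, so the written part must be a major sixth above concert — transpose each note up.
G##5 → E##6
A#4 → F##5
G#5 → E#6
G5 → E6
F4 → D5

E##6 F##5 E#6 E6 D5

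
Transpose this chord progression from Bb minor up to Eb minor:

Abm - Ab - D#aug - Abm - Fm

Dbm Db G#aug Dbm Bbm

Bb minor up to Eb minor is a perfect fourth; each chord root moves by that interval while the quality stays the same.
Abm: root Ab up a perfect fourth → Db, giving Dbm.
Ab: root Ab up a perfect fourth → Db, giving Db.
D#aug: root D# up a perfect fourth → G#, giving G#aug.
Abm: root Ab up a perfect fourth → Db, giving Dbm.
Fm: root F up a perfect fourth → Bb, giving Bbm.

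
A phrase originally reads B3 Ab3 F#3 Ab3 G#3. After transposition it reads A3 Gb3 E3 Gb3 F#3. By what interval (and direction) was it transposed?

Take the first pair: B3 → A3. B to A spans 2 letter names, so the interval is some kind of second.
A3 to B3 is 2 semitones, which makes it a major second; the second version is lower, so the direction is down.
Checking another pair — G#3 → F#3 — gives the same interval.

down a major second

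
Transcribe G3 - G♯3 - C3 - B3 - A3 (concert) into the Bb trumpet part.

The Bb trumpet sounds a major second below written, so the written part must be a major second above concert — transpose each note up.
G3 becomes A3
G#3 becomes A#3
C3 becomes D3
B3 becomes C#4
A3 becomes B3

A3 A#3 D3 C#4 B3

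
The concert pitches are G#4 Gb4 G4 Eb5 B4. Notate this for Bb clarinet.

Written C4 sounds as Bb3 on the Bb clarinet, so concert pitches are written a major second up.
G#4 gives A#4
Gb4 gives Ab4
G4 gives A4
Eb5 gives F5
B4 gives C#5

A#4 Ab4 A4 F5 C#5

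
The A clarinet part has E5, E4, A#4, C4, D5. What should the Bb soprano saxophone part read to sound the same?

D#5 D#4 G##4 B3 C#5

First find concert pitch: the A clarinet sounds a minor third below written, so E5 E4 A#4 C4 D5 sounds C#5 C#4 F##4 A3 B4.
Then write for Bb soprano saxophone: it sounds a major second below written, so the part must be a major second above concert.
C#5 → D#5
C#4 → D#4
F##4 → G##4
A3 → B3
B4 → C#5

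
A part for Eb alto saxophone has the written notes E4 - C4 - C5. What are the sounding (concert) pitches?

The Eb alto saxophone sounds a major sixth below written, so transpose each written note down a major sixth.
E4 becomes G3
C4 becomes Eb3
C5 becomes Eb4

G3 Eb3 Eb4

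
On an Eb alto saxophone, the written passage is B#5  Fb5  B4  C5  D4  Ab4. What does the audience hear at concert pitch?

Written C4 on the Eb alto saxophone sounds as Eb3, a major sixth lower; apply that shift to every note.
B#5 -> D#5
Fb5 -> Abb4
B4 -> D4
C5 -> Eb4
D4 -> F3
Ab4 -> Cb4

D#5 Abb4 D4 Eb4 F3 Cb4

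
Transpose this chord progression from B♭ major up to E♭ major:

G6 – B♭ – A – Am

C6 Eb D Dm

B♭ major up to E♭ major is a perfect fourth; each chord root moves by that interval while the quality stays the same.
G6: root G up a perfect fourth → C, giving C6.
B♭: root B♭ up a perfect fourth → Eb, giving Eb.
A: root A up a perfect fourth → D, giving D.
Am: root A up a perfect fourth → D, giving Dm.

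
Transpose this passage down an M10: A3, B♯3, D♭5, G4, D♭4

A3: a tenth down reaches F, and 16 semitones makes it F2.
B#3: a tenth down reaches G, and 16 semitones makes it G#2.
Db5 down a major tenth is Bbb3.
G4: a tenth down reaches E, and 16 semitones makes it Eb3.
Db4 down a major tenth is Bbb2.

F2 G#2 Bbb3 Eb3 Bbb2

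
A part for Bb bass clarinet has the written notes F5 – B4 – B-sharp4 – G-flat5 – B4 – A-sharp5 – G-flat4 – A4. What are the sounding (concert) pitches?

Eb4 A3 A#3 Fb4 A3 G#4 Fb3 G3

Written C4 on the Bb bass clarinet sounds as Bb2, a major ninth lower; apply that shift to every note.
F5 -> Eb4
B4 -> A3
B#4 -> A#3
Gb5 -> Fb4
B4 -> A3
A#5 -> G#4
Gb4 -> Fb3
A4 -> G3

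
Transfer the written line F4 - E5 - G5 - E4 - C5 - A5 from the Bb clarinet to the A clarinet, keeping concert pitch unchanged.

First find concert pitch: the Bb clarinet sounds a major second below written, so F4 E5 G5 E4 C5 A5 sounds Eb4 D5 F5 D4 Bb4 G5.
Then write for A clarinet: it sounds a minor third below written, so the part must be a minor third above concert.
Eb4 → Gb4
D5 → F5
F5 → Ab5
D4 → F4
Bb4 → Db5
G5 → Bb5

Gb4 F5 Ab5 F4 Db5 Bb5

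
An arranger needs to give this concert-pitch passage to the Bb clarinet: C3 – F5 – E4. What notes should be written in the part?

D3 G5 F#4

The Bb clarinet sounds a major second below written, so the written part must be a major second above concert — transpose each note up.
C3 gives D3
F5 gives G5
E4 gives F#4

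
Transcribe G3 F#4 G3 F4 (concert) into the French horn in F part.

D4 C#5 D4 C5

The French horn in F sounds a perfect fifth below written, so the written part must be a perfect fifth above concert — transpose each note up.
G3 gives D4
F#4 gives C#5
G3 gives D4
F4 gives C5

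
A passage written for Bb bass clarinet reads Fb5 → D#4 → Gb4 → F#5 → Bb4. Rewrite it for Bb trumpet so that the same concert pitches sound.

Fb4 D#3 Gb3 F#4 Bb3

First find concert pitch: the Bb bass clarinet sounds a major ninth below written, so Fb5 D#4 Gb4 F#5 Bb4 sounds Ebb4 C#3 Fb3 E4 Ab3.
Then write for Bb trumpet: it sounds a major second below written, so the part must be a major second above concert.
Ebb4 → Fb4
C#3 → D#3
Fb3 → Gb3
E4 → F#4
Ab3 → Bb3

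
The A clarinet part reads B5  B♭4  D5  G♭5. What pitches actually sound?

G#5 G4 B4 Eb5

Written C4 on the A clarinet sounds as A3, a minor third lower; apply that shift to every note.
B5 → G#5
Bb4 → G4
D5 → B4
Gb5 → Eb5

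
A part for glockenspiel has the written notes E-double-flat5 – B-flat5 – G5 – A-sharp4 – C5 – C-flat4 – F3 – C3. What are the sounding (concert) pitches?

Ebb7 Bb7 G7 A#6 C7 Cb6 F5 C5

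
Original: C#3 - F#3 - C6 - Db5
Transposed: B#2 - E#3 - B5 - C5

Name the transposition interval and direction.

down a minor second

From C#3 to B#2 is 2 letter names — a second of some quality.
B#2 to C#3 is 1 semitone, which makes it a minor second; the second version is lower, so the direction is down.
Checking another pair — Db5 → C5 — gives the same interval.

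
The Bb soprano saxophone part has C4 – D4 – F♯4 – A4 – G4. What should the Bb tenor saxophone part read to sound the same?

C5 D5 F#5 A5 G5

First find concert pitch: the Bb soprano saxophone sounds a major second below written, so C4 D4 F♯4 A4 G4 sounds Bb3 C4 E4 G4 F4.
Then write for Bb tenor saxophone: it sounds a major ninth below written, so the part must be a major ninth above concert.
Bb3 → C5
C4 → D5
E4 → F#5
G4 → A5
F4 → G5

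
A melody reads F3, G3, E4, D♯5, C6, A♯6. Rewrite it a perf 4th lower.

A perfect fourth down from F3 gives C3.
A perfect fourth down from G3 gives D3.
E4: a fourth down reaches B, and 5 semitones makes it B3.
A perfect fourth down from D#5 gives A#4.
A perfect fourth down from C6 gives G5.
A#6: a fourth down reaches E, and 5 semitones makes it E#6.

C3 D3 B3 A#4 G5 E#6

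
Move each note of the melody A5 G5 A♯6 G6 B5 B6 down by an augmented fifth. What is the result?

A5: a fifth down reaches D, and 8 semitones makes it Db5.
G5: a fifth down reaches C, and 8 semitones makes it Cb5.
A#6 down an augmented fifth is D6.
An augmented fifth down from G6 gives Cb6.
An augmented fifth down from B5 gives Eb5.
An augmented fifth down from B6 gives Eb6.

Db5 Cb5 D6 Cb6 Eb5 Eb6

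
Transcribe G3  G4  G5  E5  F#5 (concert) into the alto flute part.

Written C4 sounds as G3 on the alto flute, so concert pitches are written a perfect fourth up.
G3 to C4
G4 to C5
G5 to C6
E5 to A5
F#5 to B5

C4 C5 C6 A5 B5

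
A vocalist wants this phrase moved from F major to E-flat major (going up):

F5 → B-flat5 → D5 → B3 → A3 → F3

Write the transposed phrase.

Eb6 Ab6 C6 A4 G4 Eb4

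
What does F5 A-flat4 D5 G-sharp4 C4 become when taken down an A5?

An augmented fifth down from F5 gives Bbb4.
An augmented fifth down from Ab4 gives Dbb4.
An augmented fifth down from D5 gives Gb4.
G#4 down an augmented fifth is C4.
C4 down an augmented fifth is Fb3.

Bbb4 Dbb4 Gb4 C4 Fb3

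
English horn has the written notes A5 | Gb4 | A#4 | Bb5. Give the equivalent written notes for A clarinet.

F5 Ebb4 F#4 Gb5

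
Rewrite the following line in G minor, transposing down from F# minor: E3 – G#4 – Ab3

F# minor to G minor down is a major seventh, so every note moves down by that interval.
E3 -> F2
G#4 -> A3
Ab3 -> Bbb2

F2 A3 Bbb2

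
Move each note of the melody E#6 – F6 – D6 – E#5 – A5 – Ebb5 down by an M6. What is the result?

G#5 Ab5 F5 G#4 C5 Gbb4

E#6: a sixth down reaches G, and 9 semitones makes it G#5.
F6 down a major sixth is Ab5.
A major sixth down from D6 gives F5.
A major sixth down from E#5 gives G#4.
A major sixth down from A5 gives C5.
A major sixth down from Ebb5 gives Gbb4.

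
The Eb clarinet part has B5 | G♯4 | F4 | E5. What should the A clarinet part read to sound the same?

First find concert pitch: the Eb clarinet sounds a minor third above written, so B5 G♯4 F4 E5 sounds D6 B4 Ab4 G5.
Then write for A clarinet: it sounds a minor third below written, so the part must be a minor third above concert.
D6 → F6
B4 → D5
Ab4 → Cb5
G5 → Bb5

F6 D5 Cb5 Bb5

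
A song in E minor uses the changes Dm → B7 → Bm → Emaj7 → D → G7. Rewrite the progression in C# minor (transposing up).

Bm G#7 G#m C#maj7 B E7

E minor up to C# minor is a major sixth; each chord root moves by that interval while the quality stays the same.
Dm: root D up a major sixth → B, giving Bm.
B7: root B up a major sixth → G#, giving G#7.
Bm: root B up a major sixth → G#, giving G#m.
Emaj7: root E up a major sixth → C#, giving C#maj7.
D: root D up a major sixth → B, giving B.
G7: root G up a major sixth → E, giving E7.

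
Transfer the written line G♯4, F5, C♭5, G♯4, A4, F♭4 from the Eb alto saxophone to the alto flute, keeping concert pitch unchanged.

First find concert pitch: the Eb alto saxophone sounds a major sixth below written, so G♯4 F5 C♭5 G♯4 A4 F♭4 sounds B3 Ab4 Ebb4 B3 C4 Abb3.
Then write for alto flute: it sounds a perfect fourth below written, so the part must be a perfect fourth above concert.
B3 → E4
Ab4 → Db5
Ebb4 → Abb4
B3 → E4
C4 → F4
Abb3 → Dbb4

E4 Db5 Abb4 E4 F4 Dbb4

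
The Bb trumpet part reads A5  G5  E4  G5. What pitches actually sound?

G5 F5 D4 F5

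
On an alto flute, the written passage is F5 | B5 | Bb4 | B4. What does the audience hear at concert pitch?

C5 F#5 F4 F#4

Written C4 on the alto flute sounds as G3, a perfect fourth lower; apply that shift to every note.
F5 to C5
B5 to F#5
Bb4 to F4
B4 to F#4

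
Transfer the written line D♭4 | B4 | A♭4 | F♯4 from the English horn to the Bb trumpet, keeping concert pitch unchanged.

First find concert pitch: the English horn sounds a perfect fifth below written, so D♭4 B4 A♭4 F♯4 sounds Gb3 E4 Db4 B3.
Then write for Bb trumpet: it sounds a major second below written, so the part must be a major second above concert.
Gb3 → Ab3
E4 → F#4
Db4 → Eb4
B3 → C#4

Ab3 F#4 Eb4 C#4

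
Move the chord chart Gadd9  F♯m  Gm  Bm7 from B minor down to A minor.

Fadd9 Em Fm Am7

B minor down to A minor is a major second; each chord root moves by that interval while the quality stays the same.
Gadd9: root G down a major second → F, giving Fadd9.
F♯m: root F♯ down a major second → E, giving Em.
Gm: root G down a major second → F, giving Fm.
Bm7: root B down a major second → A, giving Am7.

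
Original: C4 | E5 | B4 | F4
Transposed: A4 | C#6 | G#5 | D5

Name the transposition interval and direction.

up a major sixth

Take the first pair: C4 → A4. C to A spans 6 letter names, so the interval is some kind of sixth.
C4 to A4 is 9 semitones, which makes it a major sixth; the second version is higher, so the direction is up.
Checking another pair — F4 → D5 — gives the same interval.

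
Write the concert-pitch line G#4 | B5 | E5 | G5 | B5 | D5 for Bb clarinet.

A#4 C#6 F#5 A5 C#6 E5

Written C4 sounds as Bb3 on the Bb clarinet, so concert pitches are written a major second up.
G#4 to A#4
B5 to C#6
E5 to F#5
G5 to A5
B5 to C#6
D5 to E5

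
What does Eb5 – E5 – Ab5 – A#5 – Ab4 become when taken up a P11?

Eb5 to Ab6
E5 to A6
Ab5 to Db7
A#5 to D#7
Ab4 to Db6

Ab6 A6 Db7 D#7 Db6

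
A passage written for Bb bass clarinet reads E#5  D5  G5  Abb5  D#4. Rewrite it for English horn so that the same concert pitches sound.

First find concert pitch: the Bb bass clarinet sounds a major ninth below written, so E#5 D5 G5 Abb5 D#4 sounds D#4 C4 F4 Gbb4 C#3.
Then write for English horn: it sounds a perfect fifth below written, so the part must be a perfect fifth above concert.
D#4 → A#4
C4 → G4
F4 → C5
Gbb4 → Dbb5
C#3 → G#3

A#4 G4 C5 Dbb5 G#3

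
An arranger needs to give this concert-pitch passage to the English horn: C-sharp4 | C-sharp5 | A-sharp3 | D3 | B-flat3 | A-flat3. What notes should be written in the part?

G#4 G#5 E#4 A3 F4 Eb4

Written C4 sounds as F3 on the English horn, so concert pitches are written a perfect fifth up.
C#4 → G#4
C#5 → G#5
A#3 → E#4
D3 → A3
Bb3 → F4
Ab3 → Eb4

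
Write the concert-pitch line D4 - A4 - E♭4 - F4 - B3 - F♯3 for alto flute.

The alto flute sounds a perfect fourth below written, so the written part must be a perfect fourth above concert — transpose each note up.
D4 -> G4
A4 -> D5
Eb4 -> Ab4
F4 -> Bb4
B3 -> E4
F#3 -> B3

G4 D5 Ab4 Bb4 E4 B3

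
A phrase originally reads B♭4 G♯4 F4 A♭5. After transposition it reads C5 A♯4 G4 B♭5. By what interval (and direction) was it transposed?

up a major second

Take the first pair: Bb4 → C5. B to C spans 2 letter names, so the interval is some kind of second.
Bb4 to C5 is 2 semitones, which makes it a major second; the second version is higher, so the direction is up.
Checking another pair — Ab5 → Bb5 — gives the same interval.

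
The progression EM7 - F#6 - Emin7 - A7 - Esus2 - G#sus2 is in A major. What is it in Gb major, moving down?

A major down to Gb major is an augmented second; each chord root moves by that interval while the quality stays the same.
EM7: root E down an augmented second → Db, giving DbM7.
F#6: root F# down an augmented second → Eb, giving Eb6.
Emin7: root E down an augmented second → Db, giving Dbmin7.
A7: root A down an augmented second → Gb, giving Gb7.
Esus2: root E down an augmented second → Db, giving Dbsus2.
G#sus2: root G# down an augmented second → F, giving Fsus2.

DbM7 Eb6 Dbmin7 Gb7 Dbsus2 Fsus2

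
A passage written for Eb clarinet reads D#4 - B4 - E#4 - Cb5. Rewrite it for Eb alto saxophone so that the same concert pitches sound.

First find concert pitch: the Eb clarinet sounds a minor third above written, so D#4 B4 E#4 Cb5 sounds F#4 D5 G#4 Ebb5.
Then write for Eb alto saxophone: it sounds a major sixth below written, so the part must be a major sixth above concert.
F#4 → D#5
D5 → B5
G#4 → E#5
Ebb5 → Cb6

D#5 B5 E#5 Cb6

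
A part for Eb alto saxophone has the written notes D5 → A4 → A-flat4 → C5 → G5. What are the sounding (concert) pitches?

Written C4 on the Eb alto saxophone sounds as Eb3, a major sixth lower; apply that shift to every note.
D5 becomes F4
A4 becomes C4
Ab4 becomes Cb4
C5 becomes Eb4
G5 becomes Bb4

F4 C4 Cb4 Eb4 Bb4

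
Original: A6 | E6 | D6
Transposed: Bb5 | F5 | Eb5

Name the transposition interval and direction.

Take the first pair: A6 → Bb5. A to B spans 7 letter names, so the interval is some kind of seventh.
Bb5 to A6 is 11 semitones, which makes it a major seventh; the second version is lower, so the direction is down.
Checking another pair — D6 → Eb5 — gives the same interval.

down a major seventh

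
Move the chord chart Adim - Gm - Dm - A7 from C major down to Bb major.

C major down to Bb major is a major second; each chord root moves by that interval while the quality stays the same.
Adim: root A down a major second → G, giving Gdim.
Gm: root G down a major second → F, giving Fm.
Dm: root D down a major second → C, giving Cm.
A7: root A down a major second → G, giving G7.

Gdim Fm Cm G7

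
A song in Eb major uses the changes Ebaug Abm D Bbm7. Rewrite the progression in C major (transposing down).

Caug Fm B Gm7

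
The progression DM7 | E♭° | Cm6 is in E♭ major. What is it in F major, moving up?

EM7 F° Dm6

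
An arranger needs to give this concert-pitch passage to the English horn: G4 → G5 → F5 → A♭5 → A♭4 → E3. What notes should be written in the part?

D5 D6 C6 Eb6 Eb5 B3

The English horn sounds a perfect fifth below written, so the written part must be a perfect fifth above concert — transpose each note up.
G4 becomes D5
G5 becomes D6
F5 becomes C6
Ab5 becomes Eb6
Ab4 becomes Eb5
E3 becomes B3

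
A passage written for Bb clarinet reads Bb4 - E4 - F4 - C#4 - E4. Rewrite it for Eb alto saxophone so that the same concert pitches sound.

F5 B4 C5 G#4 B4

First find concert pitch: the Bb clarinet sounds a major second below written, so Bb4 E4 F4 C#4 E4 sounds Ab4 D4 Eb4 B3 D4.
Then write for Eb alto saxophone: it sounds a major sixth below written, so the part must be a major sixth above concert.
Ab4 → F5
D4 → B4
Eb4 → C5
B3 → G#4
D4 → B4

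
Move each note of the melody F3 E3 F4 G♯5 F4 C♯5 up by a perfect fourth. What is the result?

Bb3 A3 Bb4 C#6 Bb4 F#5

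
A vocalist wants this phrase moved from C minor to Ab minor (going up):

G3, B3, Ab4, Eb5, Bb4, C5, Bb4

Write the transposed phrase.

Eb4 G4 Fb5 Cb6 Gb5 Ab5 Gb5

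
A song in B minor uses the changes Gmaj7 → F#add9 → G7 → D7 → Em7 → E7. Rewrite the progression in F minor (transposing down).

B minor down to F minor is an augmented fourth; each chord root moves by that interval while the quality stays the same.
Gmaj7: root G down an augmented fourth → Db, giving Dbmaj7.
F#add9: root F# down an augmented fourth → C, giving Cadd9.
G7: root G down an augmented fourth → Db, giving Db7.
D7: root D down an augmented fourth → Ab, giving Ab7.
Em7: root E down an augmented fourth → Bb, giving Bbm7.
E7: root E down an augmented fourth → Bb, giving Bb7.

Dbmaj7 Cadd9 Db7 Ab7 Bbm7 Bb7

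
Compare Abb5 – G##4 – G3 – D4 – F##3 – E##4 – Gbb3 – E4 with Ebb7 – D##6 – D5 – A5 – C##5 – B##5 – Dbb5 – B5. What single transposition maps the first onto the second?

up a perfect twelfth

Take the first pair: Abb5 → Ebb7. A to E spans 12 letter names, so the interval is some kind of twelfth.
Abb5 to Ebb7 is 19 semitones, which makes it a perfect twelfth; the second version is higher, so the direction is up.
Checking another pair — E4 → B5 — gives the same interval.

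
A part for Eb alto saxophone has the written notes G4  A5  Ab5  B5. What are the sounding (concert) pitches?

The Eb alto saxophone sounds a major sixth below written, so transpose each written note down a major sixth.
G4 → Bb3
A5 → C5
Ab5 → Cb5
B5 → D5

Bb3 C5 Cb5 D5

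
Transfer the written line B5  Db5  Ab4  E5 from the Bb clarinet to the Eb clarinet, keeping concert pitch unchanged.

First find concert pitch: the Bb clarinet sounds a major second below written, so B5 Db5 Ab4 E5 sounds A5 Cb5 Gb4 D5.
Then write for Eb clarinet: it sounds a minor third above written, so the part must be a minor third below concert.
A5 → F#5
Cb5 → Ab4
Gb4 → Eb4
D5 → B4

F#5 Ab4 Eb4 B4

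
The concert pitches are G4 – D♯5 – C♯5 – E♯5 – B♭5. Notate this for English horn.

The English horn sounds a perfect fifth below written, so the written part must be a perfect fifth above concert — transpose each note up.
G4 -> D5
D#5 -> A#5
C#5 -> G#5
E#5 -> B#5
Bb5 -> F6

D5 A#5 G#5 B#5 F6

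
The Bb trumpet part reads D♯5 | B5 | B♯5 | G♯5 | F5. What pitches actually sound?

Written C4 on the Bb trumpet sounds as Bb3, a major second lower; apply that shift to every note.
D#5 to C#5
B5 to A5
B#5 to A#5
G#5 to F#5
F5 to Eb5

C#5 A5 A#5 F#5 Eb5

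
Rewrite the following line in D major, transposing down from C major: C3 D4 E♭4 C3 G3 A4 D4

C major to D major down is a minor seventh, so every note moves down by that interval.
C3 to D2
D4 to E3
Eb4 to F3
C3 to D2
G3 to A2
A4 to B3
D4 to E3

D2 E3 F3 D2 A2 B3 E3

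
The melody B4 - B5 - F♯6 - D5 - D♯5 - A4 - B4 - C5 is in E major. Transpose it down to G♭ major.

From E down to G♭ is an augmented sixth; apply that to each pitch.
B4 to Db4
B5 to Db5
F#6 to Ab5
D5 to Fb4
D#5 to F4
A4 to Cb4
B4 to Db4
C5 to Ebb4

Db4 Db5 Ab5 Fb4 F4 Cb4 Db4 Ebb4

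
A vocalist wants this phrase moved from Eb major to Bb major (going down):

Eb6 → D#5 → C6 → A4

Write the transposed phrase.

Bb5 A#4 G5 E4

Eb major to Bb major down is a perfect fourth, so every note moves down by that interval.
Eb6 -> Bb5
D#5 -> A#4
C6 -> G5
A4 -> E4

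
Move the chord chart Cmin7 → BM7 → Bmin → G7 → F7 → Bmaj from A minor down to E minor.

A minor down to E minor is a perfect fourth; each chord root moves by that interval while the quality stays the same.
Cmin7: root C down a perfect fourth → G, giving Gmin7.
BM7: root B down a perfect fourth → F#, giving F#M7.
Bmin: root B down a perfect fourth → F#, giving F#min.
G7: root G down a perfect fourth → D, giving D7.
F7: root F down a perfect fourth → C, giving C7.
Bmaj: root B down a perfect fourth → F#, giving F#maj.

Gmin7 F#M7 F#min D7 C7 F#maj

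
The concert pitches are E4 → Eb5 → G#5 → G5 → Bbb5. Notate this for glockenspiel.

Written C4 sounds as C6 on the glockenspiel, so concert pitches are written a perfect fifteenth down.
E4 to E2
Eb5 to Eb3
G#5 to G#3
G5 to G3
Bbb5 to Bbb3

E2 Eb3 G#3 G3 Bbb3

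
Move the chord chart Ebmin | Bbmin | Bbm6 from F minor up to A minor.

Gmin Dmin Dm6

F minor up to A minor is a major third; each chord root moves by that interval while the quality stays the same.
Ebmin: root Eb up a major third → G, giving Gmin.
Bbmin: root Bb up a major third → D, giving Dmin.
Bbm6: root Bb up a major third → D, giving Dm6.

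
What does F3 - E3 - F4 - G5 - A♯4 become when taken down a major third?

Db3 C3 Db4 Eb5 F#4

F3 down a major third is Db3.
E3 down a major third is C3.
A major third down from F4 gives Db4.
G5: a third down reaches E, and 4 semitones makes it Eb5.
A major third down from A#4 gives F#4.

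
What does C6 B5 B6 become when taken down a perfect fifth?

C6: a fifth down reaches F, and 7 semitones makes it F5.
B5: a fifth down reaches E, and 7 semitones makes it E5.
A perfect fifth down from B6 gives E6.

F5 E5 E6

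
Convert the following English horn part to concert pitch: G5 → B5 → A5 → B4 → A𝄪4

C5 E5 D5 E4 D##4

Written C4 on the English horn sounds as F3, a perfect fifth lower; apply that shift to every note.
G5 -> C5
B5 -> E5
A5 -> D5
B4 -> E4
A##4 -> D##4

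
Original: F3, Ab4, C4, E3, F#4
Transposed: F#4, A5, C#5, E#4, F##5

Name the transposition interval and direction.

From F3 to F#4 is 8 letter names — an octave of some quality.
F3 to F#4 is 13 semitones, which makes it an augmented octave; the second version is higher, so the direction is up.
Checking another pair — F#4 → F##5 — gives the same interval.

up an augmented octave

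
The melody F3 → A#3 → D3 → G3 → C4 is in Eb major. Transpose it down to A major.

B2 D##3 G#2 C#3 F#3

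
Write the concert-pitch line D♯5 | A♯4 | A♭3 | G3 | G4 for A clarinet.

F#5 C#5 Cb4 Bb3 Bb4

Written C4 sounds as A3 on the A clarinet, so concert pitches are written a minor third up.
D#5 gives F#5
A#4 gives C#5
Ab3 gives Cb4
G3 gives Bb3
G4 gives Bb4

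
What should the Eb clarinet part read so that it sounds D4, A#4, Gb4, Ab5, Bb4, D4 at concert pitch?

B3 F##4 Eb4 F5 G4 B3

The Eb clarinet sounds a minor third above written, so the written part must be a minor third below concert — transpose each note down.
D4 → B3
A#4 → F##4
Gb4 → Eb4
Ab5 → F5
Bb4 → G4
D4 → B3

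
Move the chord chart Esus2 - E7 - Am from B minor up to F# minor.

Bsus2 B7 Em

B minor up to F# minor is a perfect fifth; each chord root moves by that interval while the quality stays the same.
Esus2: root E up a perfect fifth → B, giving Bsus2.
E7: root E up a perfect fifth → B, giving B7.
Am: root A up a perfect fifth → E, giving Em.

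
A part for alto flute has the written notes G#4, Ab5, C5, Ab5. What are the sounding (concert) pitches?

D#4 Eb5 G4 Eb5

The alto flute sounds a perfect fourth below written, so transpose each written note down a perfect fourth.
G#4 becomes D#4
Ab5 becomes Eb5
C5 becomes G4
Ab5 becomes Eb5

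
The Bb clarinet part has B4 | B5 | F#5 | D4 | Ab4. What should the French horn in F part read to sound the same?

E5 E6 B5 G4 Db5

First find concert pitch: the Bb clarinet sounds a major second below written, so B4 B5 F#5 D4 Ab4 sounds A4 A5 E5 C4 Gb4.
Then write for French horn in F: it sounds a perfect fifth below written, so the part must be a perfect fifth above concert.
A4 → E5
A5 → E6
E5 → B5
C4 → G4
Gb4 → Db5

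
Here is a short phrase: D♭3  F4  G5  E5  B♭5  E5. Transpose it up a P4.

A perfect fourth up from Db3 gives Gb3.
A perfect fourth up from F4 gives Bb4.
G5: a fourth up reaches C, and 5 semitones makes it C6.
A perfect fourth up from E5 gives A5.
Bb5: a fourth up reaches E, and 5 semitones makes it Eb6.
E5 up a perfect fourth is A5.

Gb3 Bb4 C6 A5 Eb6 A5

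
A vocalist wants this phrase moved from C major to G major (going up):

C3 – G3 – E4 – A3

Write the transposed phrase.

From C up to G is a perfect fifth; apply that to each pitch.
C3 -> G3
G3 -> D4
E4 -> B4
A3 -> E4

G3 D4 B4 E4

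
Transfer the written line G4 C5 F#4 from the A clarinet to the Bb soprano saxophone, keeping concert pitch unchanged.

F#4 B4 E#4

First find concert pitch: the A clarinet sounds a minor third below written, so G4 C5 F#4 sounds E4 A4 D#4.
Then write for Bb soprano saxophone: it sounds a major second below written, so the part must be a major second above concert.
E4 → F#4
A4 → B4
D#4 → E#4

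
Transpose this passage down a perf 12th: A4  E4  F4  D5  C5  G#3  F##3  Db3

D3 A2 Bb2 G3 F3 C#2 B#1 Gb1

A perfect twelfth down from A4 gives D3.
A perfect twelfth down from E4 gives A2.
A perfect twelfth down from F4 gives Bb2.
A perfect twelfth down from D5 gives G3.
C5: a twelfth down reaches F, and 19 semitones makes it F3.
A perfect twelfth down from G#3 gives C#2.
A perfect twelfth down from F##3 gives B#1.
A perfect twelfth down from Db3 gives Gb1.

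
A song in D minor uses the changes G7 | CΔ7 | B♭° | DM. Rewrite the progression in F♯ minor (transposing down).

D minor down to F♯ minor is a minor sixth; each chord root moves by that interval while the quality stays the same.
G7: root G down a minor sixth → B, giving B7.
CΔ7: root C down a minor sixth → E, giving EΔ7.
B♭°: root B♭ down a minor sixth → D, giving D°.
DM: root D down a minor sixth → F#, giving F#M.

B7 EΔ7 D° F#M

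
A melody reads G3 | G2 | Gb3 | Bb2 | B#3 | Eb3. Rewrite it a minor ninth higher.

G3: a ninth up reaches A, and 13 semitones makes it Ab4.
G2 up a minor ninth is Ab3.
Gb3: a ninth up reaches A, and 13 semitones makes it Abb4.
Bb2 up a minor ninth is Cb4.
B#3: a ninth up reaches C, and 13 semitones makes it C#5.
Eb3: a ninth up reaches F, and 13 semitones makes it Fb4.

Ab4 Ab3 Abb4 Cb4 C#5 Fb4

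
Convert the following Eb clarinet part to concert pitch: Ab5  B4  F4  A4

Cb6 D5 Ab4 C5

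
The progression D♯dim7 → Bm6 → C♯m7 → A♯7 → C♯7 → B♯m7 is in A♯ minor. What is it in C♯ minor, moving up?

F#dim7 Dm6 Em7 C#7 E7 D#m7

A♯ minor up to C♯ minor is a minor third; each chord root moves by that interval while the quality stays the same.
D♯dim7: root D♯ up a minor third → F#, giving F#dim7.
Bm6: root B up a minor third → D, giving Dm6.
C♯m7: root C♯ up a minor third → E, giving Em7.
A♯7: root A♯ up a minor third → C#, giving C#7.
C♯7: root C♯ up a minor third → E, giving E7.
B♯m7: root B♯ up a minor third → D#, giving D#m7.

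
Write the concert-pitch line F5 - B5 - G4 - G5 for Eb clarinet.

The Eb clarinet sounds a minor third above written, so the written part must be a minor third below concert — transpose each note down.
F5 to D5
B5 to G#5
G4 to E4
G5 to E5

D5 G#5 E4 E5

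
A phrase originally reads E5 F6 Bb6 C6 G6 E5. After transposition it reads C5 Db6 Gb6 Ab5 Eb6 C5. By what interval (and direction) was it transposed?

From E5 to C5 is 3 letter names — a third of some quality.
C5 to E5 is 4 semitones, which makes it a major third; the second version is lower, so the direction is down.
Checking another pair — E5 → C5 — gives the same interval.

down a major third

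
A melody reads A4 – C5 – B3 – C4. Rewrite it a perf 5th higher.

E5 G5 F#4 G4

A perfect fifth up from A4 gives E5.
C5: a fifth up reaches G, and 7 semitones makes it G5.
B3 up a perfect fifth is F#4.
A perfect fifth up from C4 gives G4.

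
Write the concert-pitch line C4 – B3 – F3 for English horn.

G4 F#4 C4

The English horn sounds a perfect fifth below written, so the written part must be a perfect fifth above concert — transpose each note up.
C4 → G4
B3 → F#4
F3 → C4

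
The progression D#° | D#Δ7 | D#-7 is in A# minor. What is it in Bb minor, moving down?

Eb° EbΔ7 Eb-7

A# minor down to Bb minor is an augmented seventh; each chord root moves by that interval while the quality stays the same.
D#°: root D# down an augmented seventh → Eb, giving Eb°.
D#Δ7: root D# down an augmented seventh → Eb, giving EbΔ7.
D#-7: root D# down an augmented seventh → Eb, giving Eb-7.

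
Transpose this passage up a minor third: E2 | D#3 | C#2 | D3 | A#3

G2 F#3 E2 F3 C#4

E2 becomes G2
D#3 becomes F#3
C#2 becomes E2
D3 becomes F3
A#3 becomes C#4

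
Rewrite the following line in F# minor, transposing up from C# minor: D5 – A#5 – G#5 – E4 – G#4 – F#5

G5 D#6 C#6 A4 C#5 B5

From C# up to F# is a perfect fourth; apply that to each pitch.
D5 to G5
A#5 to D#6
G#5 to C#6
E4 to A4
G#4 to C#5
F#5 to B5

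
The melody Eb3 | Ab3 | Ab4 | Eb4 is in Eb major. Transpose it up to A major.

Eb major to A major up is an augmented fourth, so every note moves up by that interval.
Eb3 becomes A3
Ab3 becomes D4
Ab4 becomes D5
Eb4 becomes A4

A3 D4 D5 A4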